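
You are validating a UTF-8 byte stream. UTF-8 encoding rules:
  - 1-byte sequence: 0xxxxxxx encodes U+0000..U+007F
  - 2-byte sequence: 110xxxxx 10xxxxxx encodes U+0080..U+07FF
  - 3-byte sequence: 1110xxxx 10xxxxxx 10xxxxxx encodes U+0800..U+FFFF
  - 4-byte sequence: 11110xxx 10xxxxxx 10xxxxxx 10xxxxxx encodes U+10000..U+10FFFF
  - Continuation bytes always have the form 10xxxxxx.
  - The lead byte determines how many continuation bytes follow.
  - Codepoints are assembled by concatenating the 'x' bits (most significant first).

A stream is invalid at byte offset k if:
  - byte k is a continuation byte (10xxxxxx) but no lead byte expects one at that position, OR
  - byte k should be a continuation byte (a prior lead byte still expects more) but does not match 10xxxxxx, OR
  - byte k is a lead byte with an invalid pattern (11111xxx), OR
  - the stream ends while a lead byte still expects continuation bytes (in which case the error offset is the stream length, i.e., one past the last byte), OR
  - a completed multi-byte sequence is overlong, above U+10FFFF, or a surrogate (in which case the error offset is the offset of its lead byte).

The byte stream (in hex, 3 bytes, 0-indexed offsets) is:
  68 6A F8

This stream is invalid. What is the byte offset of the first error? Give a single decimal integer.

Byte[0]=68: 1-byte ASCII. cp=U+0068
Byte[1]=6A: 1-byte ASCII. cp=U+006A
Byte[2]=F8: INVALID lead byte (not 0xxx/110x/1110/11110)

Answer: 2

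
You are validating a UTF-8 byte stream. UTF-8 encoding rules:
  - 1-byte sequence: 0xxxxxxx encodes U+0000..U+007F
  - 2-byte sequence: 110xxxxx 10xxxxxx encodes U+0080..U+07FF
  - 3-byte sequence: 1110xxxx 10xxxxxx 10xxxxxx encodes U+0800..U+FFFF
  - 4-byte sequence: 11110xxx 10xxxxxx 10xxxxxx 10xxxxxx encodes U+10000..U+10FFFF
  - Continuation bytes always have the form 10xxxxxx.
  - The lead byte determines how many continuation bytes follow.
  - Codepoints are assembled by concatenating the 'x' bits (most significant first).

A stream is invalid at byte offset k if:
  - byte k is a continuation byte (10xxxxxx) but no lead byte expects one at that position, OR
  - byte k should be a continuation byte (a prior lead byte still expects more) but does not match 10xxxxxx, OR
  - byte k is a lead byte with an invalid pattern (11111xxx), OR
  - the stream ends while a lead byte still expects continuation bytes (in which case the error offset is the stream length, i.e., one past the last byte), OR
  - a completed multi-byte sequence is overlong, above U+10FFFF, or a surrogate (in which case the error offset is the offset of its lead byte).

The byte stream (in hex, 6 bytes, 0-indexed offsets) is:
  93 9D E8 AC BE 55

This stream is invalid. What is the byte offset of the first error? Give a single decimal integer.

Byte[0]=93: INVALID lead byte (not 0xxx/110x/1110/11110)

Answer: 0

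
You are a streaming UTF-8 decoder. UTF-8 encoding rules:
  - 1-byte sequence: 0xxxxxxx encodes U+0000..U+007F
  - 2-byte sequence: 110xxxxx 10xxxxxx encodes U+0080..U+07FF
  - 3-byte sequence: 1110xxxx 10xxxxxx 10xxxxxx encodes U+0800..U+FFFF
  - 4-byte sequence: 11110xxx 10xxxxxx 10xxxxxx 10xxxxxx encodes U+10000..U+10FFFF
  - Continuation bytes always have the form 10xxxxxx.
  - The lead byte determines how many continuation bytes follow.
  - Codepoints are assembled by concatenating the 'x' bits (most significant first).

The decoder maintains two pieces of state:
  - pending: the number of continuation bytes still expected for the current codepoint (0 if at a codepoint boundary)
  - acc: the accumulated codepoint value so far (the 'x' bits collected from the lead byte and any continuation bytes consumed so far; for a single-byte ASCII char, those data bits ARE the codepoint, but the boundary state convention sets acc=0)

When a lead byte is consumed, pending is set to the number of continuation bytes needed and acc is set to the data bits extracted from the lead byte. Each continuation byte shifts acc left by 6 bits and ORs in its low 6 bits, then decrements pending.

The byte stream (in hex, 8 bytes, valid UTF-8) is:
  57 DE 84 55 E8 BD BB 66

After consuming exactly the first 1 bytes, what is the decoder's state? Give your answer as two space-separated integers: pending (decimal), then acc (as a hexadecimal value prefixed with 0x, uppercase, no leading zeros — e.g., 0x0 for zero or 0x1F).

Answer: 0 0x0

Derivation:
Byte[0]=57: 1-byte. pending=0, acc=0x0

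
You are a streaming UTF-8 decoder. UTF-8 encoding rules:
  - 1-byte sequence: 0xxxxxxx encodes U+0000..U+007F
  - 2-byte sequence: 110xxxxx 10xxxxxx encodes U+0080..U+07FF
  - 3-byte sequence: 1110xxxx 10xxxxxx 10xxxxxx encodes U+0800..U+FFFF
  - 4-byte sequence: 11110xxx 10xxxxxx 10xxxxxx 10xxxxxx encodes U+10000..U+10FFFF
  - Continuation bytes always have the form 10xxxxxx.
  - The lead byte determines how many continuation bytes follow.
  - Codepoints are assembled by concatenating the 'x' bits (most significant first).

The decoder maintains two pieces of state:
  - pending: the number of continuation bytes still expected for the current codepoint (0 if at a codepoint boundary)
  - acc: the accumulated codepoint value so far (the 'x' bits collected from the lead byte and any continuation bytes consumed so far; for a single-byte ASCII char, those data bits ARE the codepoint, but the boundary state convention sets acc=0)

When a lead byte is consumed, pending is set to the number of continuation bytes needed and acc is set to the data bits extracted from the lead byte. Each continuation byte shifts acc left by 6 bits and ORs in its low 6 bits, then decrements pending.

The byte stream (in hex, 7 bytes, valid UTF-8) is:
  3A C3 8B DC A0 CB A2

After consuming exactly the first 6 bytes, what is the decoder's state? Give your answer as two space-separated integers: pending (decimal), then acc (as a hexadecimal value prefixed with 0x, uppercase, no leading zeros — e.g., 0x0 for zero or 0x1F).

Byte[0]=3A: 1-byte. pending=0, acc=0x0
Byte[1]=C3: 2-byte lead. pending=1, acc=0x3
Byte[2]=8B: continuation. acc=(acc<<6)|0x0B=0xCB, pending=0
Byte[3]=DC: 2-byte lead. pending=1, acc=0x1C
Byte[4]=A0: continuation. acc=(acc<<6)|0x20=0x720, pending=0
Byte[5]=CB: 2-byte lead. pending=1, acc=0xB

Answer: 1 0xB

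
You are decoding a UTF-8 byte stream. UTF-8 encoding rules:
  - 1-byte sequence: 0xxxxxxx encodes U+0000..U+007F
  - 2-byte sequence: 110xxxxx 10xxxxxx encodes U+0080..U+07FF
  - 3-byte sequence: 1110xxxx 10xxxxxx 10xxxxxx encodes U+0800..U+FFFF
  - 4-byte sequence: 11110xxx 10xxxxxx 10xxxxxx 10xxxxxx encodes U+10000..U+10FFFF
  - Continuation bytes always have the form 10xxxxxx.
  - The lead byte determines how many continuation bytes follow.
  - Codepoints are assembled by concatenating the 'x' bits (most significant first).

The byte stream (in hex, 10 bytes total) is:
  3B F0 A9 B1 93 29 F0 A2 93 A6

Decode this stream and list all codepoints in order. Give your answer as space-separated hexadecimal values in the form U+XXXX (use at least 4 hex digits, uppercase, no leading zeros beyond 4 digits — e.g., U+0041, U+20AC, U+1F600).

Byte[0]=3B: 1-byte ASCII. cp=U+003B
Byte[1]=F0: 4-byte lead, need 3 cont bytes. acc=0x0
Byte[2]=A9: continuation. acc=(acc<<6)|0x29=0x29
Byte[3]=B1: continuation. acc=(acc<<6)|0x31=0xA71
Byte[4]=93: continuation. acc=(acc<<6)|0x13=0x29C53
Completed: cp=U+29C53 (starts at byte 1)
Byte[5]=29: 1-byte ASCII. cp=U+0029
Byte[6]=F0: 4-byte lead, need 3 cont bytes. acc=0x0
Byte[7]=A2: continuation. acc=(acc<<6)|0x22=0x22
Byte[8]=93: continuation. acc=(acc<<6)|0x13=0x893
Byte[9]=A6: continuation. acc=(acc<<6)|0x26=0x224E6
Completed: cp=U+224E6 (starts at byte 6)

Answer: U+003B U+29C53 U+0029 U+224E6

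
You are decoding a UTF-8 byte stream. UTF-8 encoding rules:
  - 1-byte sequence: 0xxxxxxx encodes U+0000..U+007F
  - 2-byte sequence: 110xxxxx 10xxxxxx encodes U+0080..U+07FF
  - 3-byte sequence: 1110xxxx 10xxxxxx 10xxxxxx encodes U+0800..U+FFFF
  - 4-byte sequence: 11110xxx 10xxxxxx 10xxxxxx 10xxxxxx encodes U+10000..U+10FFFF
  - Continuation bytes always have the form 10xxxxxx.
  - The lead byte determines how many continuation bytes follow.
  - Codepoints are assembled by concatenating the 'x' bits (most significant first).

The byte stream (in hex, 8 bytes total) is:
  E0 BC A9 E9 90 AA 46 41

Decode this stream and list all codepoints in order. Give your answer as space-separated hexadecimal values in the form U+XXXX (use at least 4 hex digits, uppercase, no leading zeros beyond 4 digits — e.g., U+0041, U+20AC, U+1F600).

Answer: U+0F29 U+942A U+0046 U+0041

Derivation:
Byte[0]=E0: 3-byte lead, need 2 cont bytes. acc=0x0
Byte[1]=BC: continuation. acc=(acc<<6)|0x3C=0x3C
Byte[2]=A9: continuation. acc=(acc<<6)|0x29=0xF29
Completed: cp=U+0F29 (starts at byte 0)
Byte[3]=E9: 3-byte lead, need 2 cont bytes. acc=0x9
Byte[4]=90: continuation. acc=(acc<<6)|0x10=0x250
Byte[5]=AA: continuation. acc=(acc<<6)|0x2A=0x942A
Completed: cp=U+942A (starts at byte 3)
Byte[6]=46: 1-byte ASCII. cp=U+0046
Byte[7]=41: 1-byte ASCII. cp=U+0041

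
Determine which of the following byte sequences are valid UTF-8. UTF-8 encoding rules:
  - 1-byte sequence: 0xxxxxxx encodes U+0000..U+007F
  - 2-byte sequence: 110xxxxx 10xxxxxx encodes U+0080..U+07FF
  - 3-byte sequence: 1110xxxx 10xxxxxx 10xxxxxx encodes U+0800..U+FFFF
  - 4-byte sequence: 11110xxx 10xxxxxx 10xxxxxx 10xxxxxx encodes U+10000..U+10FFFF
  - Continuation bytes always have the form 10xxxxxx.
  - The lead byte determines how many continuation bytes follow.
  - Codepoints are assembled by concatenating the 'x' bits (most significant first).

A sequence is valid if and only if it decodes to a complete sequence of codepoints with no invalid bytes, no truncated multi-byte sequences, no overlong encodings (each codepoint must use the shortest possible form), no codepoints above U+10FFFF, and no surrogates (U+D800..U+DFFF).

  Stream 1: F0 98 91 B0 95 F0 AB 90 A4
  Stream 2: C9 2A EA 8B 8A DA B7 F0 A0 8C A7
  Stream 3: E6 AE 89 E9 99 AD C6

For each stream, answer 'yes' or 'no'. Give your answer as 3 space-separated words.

Answer: no no no

Derivation:
Stream 1: error at byte offset 4. INVALID
Stream 2: error at byte offset 1. INVALID
Stream 3: error at byte offset 7. INVALID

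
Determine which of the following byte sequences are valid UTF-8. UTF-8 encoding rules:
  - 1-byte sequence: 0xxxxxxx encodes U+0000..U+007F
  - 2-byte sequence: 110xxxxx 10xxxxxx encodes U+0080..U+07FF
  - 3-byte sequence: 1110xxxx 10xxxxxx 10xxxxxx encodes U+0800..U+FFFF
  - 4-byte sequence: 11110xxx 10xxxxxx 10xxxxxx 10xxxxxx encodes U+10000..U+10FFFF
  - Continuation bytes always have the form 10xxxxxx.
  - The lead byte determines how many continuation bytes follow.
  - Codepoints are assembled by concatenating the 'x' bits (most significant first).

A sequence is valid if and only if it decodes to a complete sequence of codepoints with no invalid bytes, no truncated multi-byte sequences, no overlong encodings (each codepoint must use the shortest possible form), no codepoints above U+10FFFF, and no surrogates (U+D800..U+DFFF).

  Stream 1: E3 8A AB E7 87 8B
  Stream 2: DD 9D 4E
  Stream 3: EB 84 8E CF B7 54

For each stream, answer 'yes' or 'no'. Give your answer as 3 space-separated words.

Answer: yes yes yes

Derivation:
Stream 1: decodes cleanly. VALID
Stream 2: decodes cleanly. VALID
Stream 3: decodes cleanly. VALID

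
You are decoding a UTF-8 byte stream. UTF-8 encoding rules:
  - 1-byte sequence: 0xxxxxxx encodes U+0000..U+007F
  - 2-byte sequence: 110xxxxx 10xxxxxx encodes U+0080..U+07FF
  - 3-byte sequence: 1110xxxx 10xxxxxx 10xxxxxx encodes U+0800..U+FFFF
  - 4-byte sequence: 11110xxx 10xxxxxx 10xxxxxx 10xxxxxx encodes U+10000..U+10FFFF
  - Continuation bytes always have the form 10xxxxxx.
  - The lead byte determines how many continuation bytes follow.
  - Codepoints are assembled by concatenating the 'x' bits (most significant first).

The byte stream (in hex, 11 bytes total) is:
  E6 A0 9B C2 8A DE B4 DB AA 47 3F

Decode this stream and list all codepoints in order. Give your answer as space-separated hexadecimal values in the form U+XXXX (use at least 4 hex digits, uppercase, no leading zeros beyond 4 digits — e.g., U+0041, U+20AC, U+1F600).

Byte[0]=E6: 3-byte lead, need 2 cont bytes. acc=0x6
Byte[1]=A0: continuation. acc=(acc<<6)|0x20=0x1A0
Byte[2]=9B: continuation. acc=(acc<<6)|0x1B=0x681B
Completed: cp=U+681B (starts at byte 0)
Byte[3]=C2: 2-byte lead, need 1 cont bytes. acc=0x2
Byte[4]=8A: continuation. acc=(acc<<6)|0x0A=0x8A
Completed: cp=U+008A (starts at byte 3)
Byte[5]=DE: 2-byte lead, need 1 cont bytes. acc=0x1E
Byte[6]=B4: continuation. acc=(acc<<6)|0x34=0x7B4
Completed: cp=U+07B4 (starts at byte 5)
Byte[7]=DB: 2-byte lead, need 1 cont bytes. acc=0x1B
Byte[8]=AA: continuation. acc=(acc<<6)|0x2A=0x6EA
Completed: cp=U+06EA (starts at byte 7)
Byte[9]=47: 1-byte ASCII. cp=U+0047
Byte[10]=3F: 1-byte ASCII. cp=U+003F

Answer: U+681B U+008A U+07B4 U+06EA U+0047 U+003F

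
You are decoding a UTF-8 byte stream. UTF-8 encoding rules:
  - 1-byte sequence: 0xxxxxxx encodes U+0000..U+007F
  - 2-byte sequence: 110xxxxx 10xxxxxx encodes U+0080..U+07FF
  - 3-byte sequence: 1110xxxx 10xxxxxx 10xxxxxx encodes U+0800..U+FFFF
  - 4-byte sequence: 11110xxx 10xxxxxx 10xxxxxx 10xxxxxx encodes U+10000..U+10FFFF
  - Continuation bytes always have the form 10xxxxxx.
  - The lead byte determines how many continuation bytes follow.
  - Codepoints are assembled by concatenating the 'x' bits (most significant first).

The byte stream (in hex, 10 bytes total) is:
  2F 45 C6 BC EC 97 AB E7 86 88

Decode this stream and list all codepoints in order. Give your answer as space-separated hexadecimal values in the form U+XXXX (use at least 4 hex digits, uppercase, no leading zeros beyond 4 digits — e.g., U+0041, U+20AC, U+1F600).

Answer: U+002F U+0045 U+01BC U+C5EB U+7188

Derivation:
Byte[0]=2F: 1-byte ASCII. cp=U+002F
Byte[1]=45: 1-byte ASCII. cp=U+0045
Byte[2]=C6: 2-byte lead, need 1 cont bytes. acc=0x6
Byte[3]=BC: continuation. acc=(acc<<6)|0x3C=0x1BC
Completed: cp=U+01BC (starts at byte 2)
Byte[4]=EC: 3-byte lead, need 2 cont bytes. acc=0xC
Byte[5]=97: continuation. acc=(acc<<6)|0x17=0x317
Byte[6]=AB: continuation. acc=(acc<<6)|0x2B=0xC5EB
Completed: cp=U+C5EB (starts at byte 4)
Byte[7]=E7: 3-byte lead, need 2 cont bytes. acc=0x7
Byte[8]=86: continuation. acc=(acc<<6)|0x06=0x1C6
Byte[9]=88: continuation. acc=(acc<<6)|0x08=0x7188
Completed: cp=U+7188 (starts at byte 7)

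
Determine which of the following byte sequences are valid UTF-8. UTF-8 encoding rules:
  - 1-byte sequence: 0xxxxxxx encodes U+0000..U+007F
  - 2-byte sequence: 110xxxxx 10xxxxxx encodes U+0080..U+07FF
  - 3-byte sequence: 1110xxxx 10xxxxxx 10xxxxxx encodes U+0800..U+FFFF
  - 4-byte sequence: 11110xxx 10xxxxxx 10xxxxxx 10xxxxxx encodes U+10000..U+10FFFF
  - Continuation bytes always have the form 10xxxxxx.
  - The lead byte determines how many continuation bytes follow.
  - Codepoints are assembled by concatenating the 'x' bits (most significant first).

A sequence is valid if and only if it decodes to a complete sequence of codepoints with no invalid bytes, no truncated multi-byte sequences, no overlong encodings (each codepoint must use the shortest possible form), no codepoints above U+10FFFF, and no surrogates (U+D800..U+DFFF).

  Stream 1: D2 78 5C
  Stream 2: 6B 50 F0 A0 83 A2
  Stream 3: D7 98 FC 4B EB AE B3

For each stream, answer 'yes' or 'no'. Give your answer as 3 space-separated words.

Stream 1: error at byte offset 1. INVALID
Stream 2: decodes cleanly. VALID
Stream 3: error at byte offset 2. INVALID

Answer: no yes no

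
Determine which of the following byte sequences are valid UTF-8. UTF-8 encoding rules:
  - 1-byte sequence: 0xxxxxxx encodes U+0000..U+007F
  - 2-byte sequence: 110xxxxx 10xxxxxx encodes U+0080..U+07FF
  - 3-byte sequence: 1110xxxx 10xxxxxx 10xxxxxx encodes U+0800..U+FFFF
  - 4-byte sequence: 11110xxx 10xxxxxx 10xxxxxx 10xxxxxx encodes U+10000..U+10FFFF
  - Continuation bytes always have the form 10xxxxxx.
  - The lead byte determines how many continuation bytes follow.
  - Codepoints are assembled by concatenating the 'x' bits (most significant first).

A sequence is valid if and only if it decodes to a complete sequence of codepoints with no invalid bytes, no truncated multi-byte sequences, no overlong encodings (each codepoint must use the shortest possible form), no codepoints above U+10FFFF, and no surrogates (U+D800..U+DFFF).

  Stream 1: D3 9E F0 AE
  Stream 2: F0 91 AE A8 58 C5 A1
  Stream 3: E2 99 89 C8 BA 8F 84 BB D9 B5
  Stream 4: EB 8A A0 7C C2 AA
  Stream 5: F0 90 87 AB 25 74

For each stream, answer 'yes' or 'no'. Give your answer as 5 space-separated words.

Stream 1: error at byte offset 4. INVALID
Stream 2: decodes cleanly. VALID
Stream 3: error at byte offset 5. INVALID
Stream 4: decodes cleanly. VALID
Stream 5: decodes cleanly. VALID

Answer: no yes no yes yes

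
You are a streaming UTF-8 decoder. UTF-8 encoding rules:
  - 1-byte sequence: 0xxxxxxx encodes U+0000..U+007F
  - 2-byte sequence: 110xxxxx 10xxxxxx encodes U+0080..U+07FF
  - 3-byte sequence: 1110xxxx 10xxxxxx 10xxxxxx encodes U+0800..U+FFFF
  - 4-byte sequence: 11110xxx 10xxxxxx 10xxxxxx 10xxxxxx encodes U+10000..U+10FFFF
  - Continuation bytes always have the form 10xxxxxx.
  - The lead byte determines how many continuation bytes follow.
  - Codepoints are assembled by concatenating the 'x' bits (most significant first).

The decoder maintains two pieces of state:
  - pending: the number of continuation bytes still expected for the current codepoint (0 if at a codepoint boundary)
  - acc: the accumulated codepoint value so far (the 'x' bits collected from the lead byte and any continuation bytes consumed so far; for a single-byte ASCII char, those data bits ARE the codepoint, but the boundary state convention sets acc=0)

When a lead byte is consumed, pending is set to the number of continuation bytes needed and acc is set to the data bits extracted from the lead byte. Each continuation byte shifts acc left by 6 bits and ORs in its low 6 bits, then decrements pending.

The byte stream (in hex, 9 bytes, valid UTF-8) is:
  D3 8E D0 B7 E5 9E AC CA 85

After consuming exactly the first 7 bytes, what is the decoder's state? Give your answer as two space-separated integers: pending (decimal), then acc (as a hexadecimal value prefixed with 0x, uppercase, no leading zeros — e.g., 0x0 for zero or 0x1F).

Byte[0]=D3: 2-byte lead. pending=1, acc=0x13
Byte[1]=8E: continuation. acc=(acc<<6)|0x0E=0x4CE, pending=0
Byte[2]=D0: 2-byte lead. pending=1, acc=0x10
Byte[3]=B7: continuation. acc=(acc<<6)|0x37=0x437, pending=0
Byte[4]=E5: 3-byte lead. pending=2, acc=0x5
Byte[5]=9E: continuation. acc=(acc<<6)|0x1E=0x15E, pending=1
Byte[6]=AC: continuation. acc=(acc<<6)|0x2C=0x57AC, pending=0

Answer: 0 0x57AC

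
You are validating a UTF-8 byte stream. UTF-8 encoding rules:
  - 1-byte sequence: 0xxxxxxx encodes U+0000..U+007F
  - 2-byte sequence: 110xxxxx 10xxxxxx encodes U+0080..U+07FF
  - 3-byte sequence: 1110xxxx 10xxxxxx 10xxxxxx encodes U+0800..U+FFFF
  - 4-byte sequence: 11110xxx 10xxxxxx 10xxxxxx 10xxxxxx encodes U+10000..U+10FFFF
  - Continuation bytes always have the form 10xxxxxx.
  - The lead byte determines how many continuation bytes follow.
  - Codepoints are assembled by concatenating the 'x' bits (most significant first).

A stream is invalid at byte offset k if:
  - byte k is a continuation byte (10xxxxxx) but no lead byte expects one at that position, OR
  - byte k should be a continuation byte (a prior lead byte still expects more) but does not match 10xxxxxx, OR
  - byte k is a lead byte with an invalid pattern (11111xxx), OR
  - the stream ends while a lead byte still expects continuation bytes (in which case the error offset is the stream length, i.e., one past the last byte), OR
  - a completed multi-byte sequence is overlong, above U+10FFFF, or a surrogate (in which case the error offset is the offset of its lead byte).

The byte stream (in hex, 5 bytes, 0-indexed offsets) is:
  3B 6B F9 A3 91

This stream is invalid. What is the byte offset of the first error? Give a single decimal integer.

Byte[0]=3B: 1-byte ASCII. cp=U+003B
Byte[1]=6B: 1-byte ASCII. cp=U+006B
Byte[2]=F9: INVALID lead byte (not 0xxx/110x/1110/11110)

Answer: 2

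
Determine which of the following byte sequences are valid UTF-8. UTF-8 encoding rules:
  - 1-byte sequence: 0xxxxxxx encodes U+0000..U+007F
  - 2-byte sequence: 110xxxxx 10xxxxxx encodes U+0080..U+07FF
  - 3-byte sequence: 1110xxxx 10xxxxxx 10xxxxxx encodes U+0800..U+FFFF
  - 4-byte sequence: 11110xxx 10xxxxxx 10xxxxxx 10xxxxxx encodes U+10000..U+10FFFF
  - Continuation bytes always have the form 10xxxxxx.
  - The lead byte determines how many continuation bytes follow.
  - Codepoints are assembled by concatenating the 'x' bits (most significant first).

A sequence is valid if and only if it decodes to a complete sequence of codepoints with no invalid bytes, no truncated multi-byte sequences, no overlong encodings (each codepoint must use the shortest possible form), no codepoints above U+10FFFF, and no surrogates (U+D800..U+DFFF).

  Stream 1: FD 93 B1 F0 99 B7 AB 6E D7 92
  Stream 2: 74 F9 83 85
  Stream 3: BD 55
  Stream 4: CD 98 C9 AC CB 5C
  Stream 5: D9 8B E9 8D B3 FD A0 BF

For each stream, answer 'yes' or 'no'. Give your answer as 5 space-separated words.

Answer: no no no no no

Derivation:
Stream 1: error at byte offset 0. INVALID
Stream 2: error at byte offset 1. INVALID
Stream 3: error at byte offset 0. INVALID
Stream 4: error at byte offset 5. INVALID
Stream 5: error at byte offset 5. INVALID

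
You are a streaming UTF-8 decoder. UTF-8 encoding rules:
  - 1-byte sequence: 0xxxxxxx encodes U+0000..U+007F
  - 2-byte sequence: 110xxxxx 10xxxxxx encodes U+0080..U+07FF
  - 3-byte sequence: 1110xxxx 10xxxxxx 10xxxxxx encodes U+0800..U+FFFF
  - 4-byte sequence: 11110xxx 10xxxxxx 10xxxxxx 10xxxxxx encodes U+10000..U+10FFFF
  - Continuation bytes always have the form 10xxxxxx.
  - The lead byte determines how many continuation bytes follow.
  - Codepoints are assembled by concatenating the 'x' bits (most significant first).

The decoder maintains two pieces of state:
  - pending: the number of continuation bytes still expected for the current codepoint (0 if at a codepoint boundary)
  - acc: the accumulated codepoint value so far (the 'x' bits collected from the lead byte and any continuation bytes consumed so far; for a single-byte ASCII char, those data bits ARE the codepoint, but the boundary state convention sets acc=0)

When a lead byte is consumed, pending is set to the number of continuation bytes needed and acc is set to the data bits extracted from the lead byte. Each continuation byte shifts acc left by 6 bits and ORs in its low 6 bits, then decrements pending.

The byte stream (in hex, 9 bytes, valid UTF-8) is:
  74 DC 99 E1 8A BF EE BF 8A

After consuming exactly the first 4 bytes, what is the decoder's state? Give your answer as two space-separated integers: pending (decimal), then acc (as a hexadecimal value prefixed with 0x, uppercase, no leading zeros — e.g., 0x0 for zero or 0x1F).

Answer: 2 0x1

Derivation:
Byte[0]=74: 1-byte. pending=0, acc=0x0
Byte[1]=DC: 2-byte lead. pending=1, acc=0x1C
Byte[2]=99: continuation. acc=(acc<<6)|0x19=0x719, pending=0
Byte[3]=E1: 3-byte lead. pending=2, acc=0x1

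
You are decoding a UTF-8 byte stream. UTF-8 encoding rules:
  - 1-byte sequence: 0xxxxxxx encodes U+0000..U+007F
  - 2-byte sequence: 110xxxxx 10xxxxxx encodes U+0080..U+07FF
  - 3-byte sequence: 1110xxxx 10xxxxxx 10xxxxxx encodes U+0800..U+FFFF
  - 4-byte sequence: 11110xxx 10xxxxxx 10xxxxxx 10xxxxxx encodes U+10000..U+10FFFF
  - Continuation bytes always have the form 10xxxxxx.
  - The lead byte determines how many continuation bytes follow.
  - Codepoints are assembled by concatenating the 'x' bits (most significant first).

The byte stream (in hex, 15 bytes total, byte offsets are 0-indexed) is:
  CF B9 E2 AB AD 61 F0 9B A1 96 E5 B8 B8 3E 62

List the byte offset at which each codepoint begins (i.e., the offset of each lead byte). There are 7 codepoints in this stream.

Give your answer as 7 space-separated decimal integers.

Answer: 0 2 5 6 10 13 14

Derivation:
Byte[0]=CF: 2-byte lead, need 1 cont bytes. acc=0xF
Byte[1]=B9: continuation. acc=(acc<<6)|0x39=0x3F9
Completed: cp=U+03F9 (starts at byte 0)
Byte[2]=E2: 3-byte lead, need 2 cont bytes. acc=0x2
Byte[3]=AB: continuation. acc=(acc<<6)|0x2B=0xAB
Byte[4]=AD: continuation. acc=(acc<<6)|0x2D=0x2AED
Completed: cp=U+2AED (starts at byte 2)
Byte[5]=61: 1-byte ASCII. cp=U+0061
Byte[6]=F0: 4-byte lead, need 3 cont bytes. acc=0x0
Byte[7]=9B: continuation. acc=(acc<<6)|0x1B=0x1B
Byte[8]=A1: continuation. acc=(acc<<6)|0x21=0x6E1
Byte[9]=96: continuation. acc=(acc<<6)|0x16=0x1B856
Completed: cp=U+1B856 (starts at byte 6)
Byte[10]=E5: 3-byte lead, need 2 cont bytes. acc=0x5
Byte[11]=B8: continuation. acc=(acc<<6)|0x38=0x178
Byte[12]=B8: continuation. acc=(acc<<6)|0x38=0x5E38
Completed: cp=U+5E38 (starts at byte 10)
Byte[13]=3E: 1-byte ASCII. cp=U+003E
Byte[14]=62: 1-byte ASCII. cp=U+0062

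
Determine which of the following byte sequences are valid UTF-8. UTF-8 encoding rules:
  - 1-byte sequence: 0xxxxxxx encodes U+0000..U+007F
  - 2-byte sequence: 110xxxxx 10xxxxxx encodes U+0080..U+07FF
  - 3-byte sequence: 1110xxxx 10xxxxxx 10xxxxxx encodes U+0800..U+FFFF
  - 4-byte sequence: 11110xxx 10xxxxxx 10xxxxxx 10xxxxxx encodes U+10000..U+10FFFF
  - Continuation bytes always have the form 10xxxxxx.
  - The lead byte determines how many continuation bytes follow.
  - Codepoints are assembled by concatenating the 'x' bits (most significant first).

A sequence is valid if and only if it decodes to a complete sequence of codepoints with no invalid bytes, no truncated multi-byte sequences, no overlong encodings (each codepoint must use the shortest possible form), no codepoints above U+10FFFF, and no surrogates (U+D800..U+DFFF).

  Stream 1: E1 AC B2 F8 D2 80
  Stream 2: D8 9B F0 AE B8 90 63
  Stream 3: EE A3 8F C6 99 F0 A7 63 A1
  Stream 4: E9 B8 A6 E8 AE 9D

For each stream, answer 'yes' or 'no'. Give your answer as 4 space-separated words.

Stream 1: error at byte offset 3. INVALID
Stream 2: decodes cleanly. VALID
Stream 3: error at byte offset 7. INVALID
Stream 4: decodes cleanly. VALID

Answer: no yes no yes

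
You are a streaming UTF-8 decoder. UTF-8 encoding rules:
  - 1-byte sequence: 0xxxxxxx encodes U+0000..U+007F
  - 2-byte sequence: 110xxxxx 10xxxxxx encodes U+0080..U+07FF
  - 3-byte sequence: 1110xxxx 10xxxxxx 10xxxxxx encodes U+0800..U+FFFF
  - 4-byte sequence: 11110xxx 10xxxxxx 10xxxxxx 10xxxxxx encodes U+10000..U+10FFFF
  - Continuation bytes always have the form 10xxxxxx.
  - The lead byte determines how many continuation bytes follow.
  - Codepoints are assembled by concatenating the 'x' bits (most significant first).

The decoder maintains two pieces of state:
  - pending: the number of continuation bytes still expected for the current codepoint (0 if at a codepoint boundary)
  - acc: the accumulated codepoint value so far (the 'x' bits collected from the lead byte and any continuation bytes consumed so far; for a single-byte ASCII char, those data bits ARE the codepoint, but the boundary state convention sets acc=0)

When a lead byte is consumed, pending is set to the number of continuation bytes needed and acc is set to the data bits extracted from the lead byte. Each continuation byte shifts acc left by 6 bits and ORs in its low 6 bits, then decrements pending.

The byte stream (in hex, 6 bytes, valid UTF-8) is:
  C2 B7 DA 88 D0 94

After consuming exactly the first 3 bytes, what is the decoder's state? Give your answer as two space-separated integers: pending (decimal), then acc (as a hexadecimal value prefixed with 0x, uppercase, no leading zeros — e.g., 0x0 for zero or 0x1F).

Answer: 1 0x1A

Derivation:
Byte[0]=C2: 2-byte lead. pending=1, acc=0x2
Byte[1]=B7: continuation. acc=(acc<<6)|0x37=0xB7, pending=0
Byte[2]=DA: 2-byte lead. pending=1, acc=0x1A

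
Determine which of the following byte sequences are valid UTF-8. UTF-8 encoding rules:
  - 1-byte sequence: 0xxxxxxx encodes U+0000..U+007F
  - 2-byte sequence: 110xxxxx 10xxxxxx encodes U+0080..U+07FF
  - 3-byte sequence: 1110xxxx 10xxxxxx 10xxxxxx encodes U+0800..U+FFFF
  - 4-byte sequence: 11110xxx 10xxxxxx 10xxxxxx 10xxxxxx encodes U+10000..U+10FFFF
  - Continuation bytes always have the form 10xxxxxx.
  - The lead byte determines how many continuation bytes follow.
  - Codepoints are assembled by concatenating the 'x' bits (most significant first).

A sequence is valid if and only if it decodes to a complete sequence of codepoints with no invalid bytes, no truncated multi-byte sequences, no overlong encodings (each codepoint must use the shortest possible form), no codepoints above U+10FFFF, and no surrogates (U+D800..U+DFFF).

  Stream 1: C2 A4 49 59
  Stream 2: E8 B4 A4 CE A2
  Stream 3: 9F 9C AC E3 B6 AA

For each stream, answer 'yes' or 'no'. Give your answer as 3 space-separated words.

Answer: yes yes no

Derivation:
Stream 1: decodes cleanly. VALID
Stream 2: decodes cleanly. VALID
Stream 3: error at byte offset 0. INVALID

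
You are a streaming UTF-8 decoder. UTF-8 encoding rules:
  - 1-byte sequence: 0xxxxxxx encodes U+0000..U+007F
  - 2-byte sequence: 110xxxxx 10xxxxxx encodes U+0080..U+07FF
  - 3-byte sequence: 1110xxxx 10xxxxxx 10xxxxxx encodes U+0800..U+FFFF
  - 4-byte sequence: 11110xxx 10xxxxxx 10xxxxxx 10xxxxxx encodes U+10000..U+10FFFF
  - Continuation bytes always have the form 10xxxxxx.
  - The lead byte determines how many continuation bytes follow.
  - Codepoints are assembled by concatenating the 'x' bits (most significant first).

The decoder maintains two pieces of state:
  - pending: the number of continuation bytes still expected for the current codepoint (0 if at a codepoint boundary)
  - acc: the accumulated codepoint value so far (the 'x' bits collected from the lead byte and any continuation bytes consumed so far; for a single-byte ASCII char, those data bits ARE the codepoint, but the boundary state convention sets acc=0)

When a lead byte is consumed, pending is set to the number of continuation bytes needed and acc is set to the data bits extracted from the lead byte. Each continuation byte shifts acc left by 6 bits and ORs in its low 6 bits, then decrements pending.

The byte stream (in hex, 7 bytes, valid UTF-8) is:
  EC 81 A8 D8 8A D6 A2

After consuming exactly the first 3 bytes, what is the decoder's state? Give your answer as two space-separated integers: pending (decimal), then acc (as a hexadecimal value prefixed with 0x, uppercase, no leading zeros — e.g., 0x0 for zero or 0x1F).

Answer: 0 0xC068

Derivation:
Byte[0]=EC: 3-byte lead. pending=2, acc=0xC
Byte[1]=81: continuation. acc=(acc<<6)|0x01=0x301, pending=1
Byte[2]=A8: continuation. acc=(acc<<6)|0x28=0xC068, pending=0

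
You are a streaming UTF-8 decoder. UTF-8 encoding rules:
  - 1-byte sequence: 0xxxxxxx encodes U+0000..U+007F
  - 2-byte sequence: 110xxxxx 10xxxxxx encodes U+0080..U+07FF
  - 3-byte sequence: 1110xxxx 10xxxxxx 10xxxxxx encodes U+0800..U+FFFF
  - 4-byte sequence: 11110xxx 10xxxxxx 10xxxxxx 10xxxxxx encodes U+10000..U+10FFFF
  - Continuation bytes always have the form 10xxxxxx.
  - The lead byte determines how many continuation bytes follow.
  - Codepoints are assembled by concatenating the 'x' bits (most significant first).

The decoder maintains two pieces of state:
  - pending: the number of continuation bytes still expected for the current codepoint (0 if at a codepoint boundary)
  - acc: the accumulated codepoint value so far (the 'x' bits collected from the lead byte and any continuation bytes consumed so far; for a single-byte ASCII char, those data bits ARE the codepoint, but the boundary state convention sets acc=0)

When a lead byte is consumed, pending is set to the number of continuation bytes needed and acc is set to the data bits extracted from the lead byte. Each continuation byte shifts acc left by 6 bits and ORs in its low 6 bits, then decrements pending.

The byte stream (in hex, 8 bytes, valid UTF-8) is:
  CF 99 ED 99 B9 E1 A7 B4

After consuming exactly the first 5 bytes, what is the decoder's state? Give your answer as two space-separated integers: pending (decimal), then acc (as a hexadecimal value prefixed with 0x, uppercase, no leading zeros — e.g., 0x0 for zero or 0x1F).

Byte[0]=CF: 2-byte lead. pending=1, acc=0xF
Byte[1]=99: continuation. acc=(acc<<6)|0x19=0x3D9, pending=0
Byte[2]=ED: 3-byte lead. pending=2, acc=0xD
Byte[3]=99: continuation. acc=(acc<<6)|0x19=0x359, pending=1
Byte[4]=B9: continuation. acc=(acc<<6)|0x39=0xD679, pending=0

Answer: 0 0xD679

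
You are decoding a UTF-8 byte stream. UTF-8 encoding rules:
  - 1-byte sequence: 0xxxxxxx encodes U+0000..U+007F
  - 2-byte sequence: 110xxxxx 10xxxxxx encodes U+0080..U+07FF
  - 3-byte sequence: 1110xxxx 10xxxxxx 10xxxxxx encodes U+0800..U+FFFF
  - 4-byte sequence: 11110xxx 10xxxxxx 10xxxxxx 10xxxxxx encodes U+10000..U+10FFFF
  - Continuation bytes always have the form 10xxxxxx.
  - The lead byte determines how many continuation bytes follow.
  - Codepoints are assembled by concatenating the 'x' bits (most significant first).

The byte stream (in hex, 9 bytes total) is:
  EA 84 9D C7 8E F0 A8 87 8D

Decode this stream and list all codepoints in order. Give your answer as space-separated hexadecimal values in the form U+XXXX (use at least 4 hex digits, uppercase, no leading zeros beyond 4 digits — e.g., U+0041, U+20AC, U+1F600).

Byte[0]=EA: 3-byte lead, need 2 cont bytes. acc=0xA
Byte[1]=84: continuation. acc=(acc<<6)|0x04=0x284
Byte[2]=9D: continuation. acc=(acc<<6)|0x1D=0xA11D
Completed: cp=U+A11D (starts at byte 0)
Byte[3]=C7: 2-byte lead, need 1 cont bytes. acc=0x7
Byte[4]=8E: continuation. acc=(acc<<6)|0x0E=0x1CE
Completed: cp=U+01CE (starts at byte 3)
Byte[5]=F0: 4-byte lead, need 3 cont bytes. acc=0x0
Byte[6]=A8: continuation. acc=(acc<<6)|0x28=0x28
Byte[7]=87: continuation. acc=(acc<<6)|0x07=0xA07
Byte[8]=8D: continuation. acc=(acc<<6)|0x0D=0x281CD
Completed: cp=U+281CD (starts at byte 5)

Answer: U+A11D U+01CE U+281CD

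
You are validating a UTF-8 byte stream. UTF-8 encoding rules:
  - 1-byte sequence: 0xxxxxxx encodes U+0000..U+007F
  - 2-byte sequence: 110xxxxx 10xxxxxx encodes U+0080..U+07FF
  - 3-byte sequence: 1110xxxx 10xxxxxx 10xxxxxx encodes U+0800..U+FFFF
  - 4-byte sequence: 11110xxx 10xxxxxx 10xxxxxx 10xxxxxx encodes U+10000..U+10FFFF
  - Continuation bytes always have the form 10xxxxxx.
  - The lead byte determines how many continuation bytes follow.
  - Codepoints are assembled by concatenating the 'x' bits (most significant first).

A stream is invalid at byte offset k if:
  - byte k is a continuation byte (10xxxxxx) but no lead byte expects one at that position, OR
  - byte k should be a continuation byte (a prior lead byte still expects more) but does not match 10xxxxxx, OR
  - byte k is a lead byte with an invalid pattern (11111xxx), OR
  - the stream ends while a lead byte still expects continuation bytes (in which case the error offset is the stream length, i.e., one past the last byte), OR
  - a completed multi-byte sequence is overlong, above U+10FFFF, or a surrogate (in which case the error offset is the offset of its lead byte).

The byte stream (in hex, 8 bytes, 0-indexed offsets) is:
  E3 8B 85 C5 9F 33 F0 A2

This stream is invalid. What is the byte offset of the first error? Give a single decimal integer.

Byte[0]=E3: 3-byte lead, need 2 cont bytes. acc=0x3
Byte[1]=8B: continuation. acc=(acc<<6)|0x0B=0xCB
Byte[2]=85: continuation. acc=(acc<<6)|0x05=0x32C5
Completed: cp=U+32C5 (starts at byte 0)
Byte[3]=C5: 2-byte lead, need 1 cont bytes. acc=0x5
Byte[4]=9F: continuation. acc=(acc<<6)|0x1F=0x15F
Completed: cp=U+015F (starts at byte 3)
Byte[5]=33: 1-byte ASCII. cp=U+0033
Byte[6]=F0: 4-byte lead, need 3 cont bytes. acc=0x0
Byte[7]=A2: continuation. acc=(acc<<6)|0x22=0x22
Byte[8]: stream ended, expected continuation. INVALID

Answer: 8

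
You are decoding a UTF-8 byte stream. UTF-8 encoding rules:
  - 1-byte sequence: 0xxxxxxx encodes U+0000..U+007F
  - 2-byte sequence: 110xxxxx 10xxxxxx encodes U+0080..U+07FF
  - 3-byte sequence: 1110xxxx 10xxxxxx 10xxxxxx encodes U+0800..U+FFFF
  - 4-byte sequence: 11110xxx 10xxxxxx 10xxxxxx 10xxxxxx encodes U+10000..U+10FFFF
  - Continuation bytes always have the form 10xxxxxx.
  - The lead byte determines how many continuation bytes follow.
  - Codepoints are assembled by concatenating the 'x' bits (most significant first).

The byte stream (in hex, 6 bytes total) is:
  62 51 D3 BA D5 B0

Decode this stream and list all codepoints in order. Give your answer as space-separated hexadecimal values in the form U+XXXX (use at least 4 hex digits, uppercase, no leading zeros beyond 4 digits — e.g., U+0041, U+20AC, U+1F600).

Byte[0]=62: 1-byte ASCII. cp=U+0062
Byte[1]=51: 1-byte ASCII. cp=U+0051
Byte[2]=D3: 2-byte lead, need 1 cont bytes. acc=0x13
Byte[3]=BA: continuation. acc=(acc<<6)|0x3A=0x4FA
Completed: cp=U+04FA (starts at byte 2)
Byte[4]=D5: 2-byte lead, need 1 cont bytes. acc=0x15
Byte[5]=B0: continuation. acc=(acc<<6)|0x30=0x570
Completed: cp=U+0570 (starts at byte 4)

Answer: U+0062 U+0051 U+04FA U+0570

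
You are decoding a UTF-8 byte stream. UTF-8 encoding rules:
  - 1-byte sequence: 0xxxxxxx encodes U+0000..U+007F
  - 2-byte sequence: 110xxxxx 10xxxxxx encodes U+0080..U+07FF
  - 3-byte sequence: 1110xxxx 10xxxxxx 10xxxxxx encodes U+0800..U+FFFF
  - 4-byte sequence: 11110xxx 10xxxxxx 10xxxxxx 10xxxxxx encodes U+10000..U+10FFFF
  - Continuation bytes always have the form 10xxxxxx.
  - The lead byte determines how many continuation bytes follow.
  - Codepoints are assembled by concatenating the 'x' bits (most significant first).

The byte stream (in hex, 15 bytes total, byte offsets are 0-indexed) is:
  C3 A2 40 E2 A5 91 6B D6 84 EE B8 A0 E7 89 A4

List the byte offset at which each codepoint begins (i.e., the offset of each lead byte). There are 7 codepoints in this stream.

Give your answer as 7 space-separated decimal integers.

Byte[0]=C3: 2-byte lead, need 1 cont bytes. acc=0x3
Byte[1]=A2: continuation. acc=(acc<<6)|0x22=0xE2
Completed: cp=U+00E2 (starts at byte 0)
Byte[2]=40: 1-byte ASCII. cp=U+0040
Byte[3]=E2: 3-byte lead, need 2 cont bytes. acc=0x2
Byte[4]=A5: continuation. acc=(acc<<6)|0x25=0xA5
Byte[5]=91: continuation. acc=(acc<<6)|0x11=0x2951
Completed: cp=U+2951 (starts at byte 3)
Byte[6]=6B: 1-byte ASCII. cp=U+006B
Byte[7]=D6: 2-byte lead, need 1 cont bytes. acc=0x16
Byte[8]=84: continuation. acc=(acc<<6)|0x04=0x584
Completed: cp=U+0584 (starts at byte 7)
Byte[9]=EE: 3-byte lead, need 2 cont bytes. acc=0xE
Byte[10]=B8: continuation. acc=(acc<<6)|0x38=0x3B8
Byte[11]=A0: continuation. acc=(acc<<6)|0x20=0xEE20
Completed: cp=U+EE20 (starts at byte 9)
Byte[12]=E7: 3-byte lead, need 2 cont bytes. acc=0x7
Byte[13]=89: continuation. acc=(acc<<6)|0x09=0x1C9
Byte[14]=A4: continuation. acc=(acc<<6)|0x24=0x7264
Completed: cp=U+7264 (starts at byte 12)

Answer: 0 2 3 6 7 9 12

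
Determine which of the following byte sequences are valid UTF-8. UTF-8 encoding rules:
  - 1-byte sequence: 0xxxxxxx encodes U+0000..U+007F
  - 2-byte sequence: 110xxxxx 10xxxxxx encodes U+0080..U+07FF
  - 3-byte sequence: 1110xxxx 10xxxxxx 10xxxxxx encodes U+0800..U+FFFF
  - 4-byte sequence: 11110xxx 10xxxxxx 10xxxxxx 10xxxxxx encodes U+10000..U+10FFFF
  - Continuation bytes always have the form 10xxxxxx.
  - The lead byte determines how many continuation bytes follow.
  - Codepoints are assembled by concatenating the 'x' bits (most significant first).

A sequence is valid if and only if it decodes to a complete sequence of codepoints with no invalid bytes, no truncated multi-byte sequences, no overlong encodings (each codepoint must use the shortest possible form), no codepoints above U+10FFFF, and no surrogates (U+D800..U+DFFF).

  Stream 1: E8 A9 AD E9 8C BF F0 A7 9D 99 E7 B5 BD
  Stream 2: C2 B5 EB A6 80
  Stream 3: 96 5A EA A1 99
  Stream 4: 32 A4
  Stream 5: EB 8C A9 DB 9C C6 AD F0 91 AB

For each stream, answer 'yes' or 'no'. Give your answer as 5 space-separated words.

Stream 1: decodes cleanly. VALID
Stream 2: decodes cleanly. VALID
Stream 3: error at byte offset 0. INVALID
Stream 4: error at byte offset 1. INVALID
Stream 5: error at byte offset 10. INVALID

Answer: yes yes no no no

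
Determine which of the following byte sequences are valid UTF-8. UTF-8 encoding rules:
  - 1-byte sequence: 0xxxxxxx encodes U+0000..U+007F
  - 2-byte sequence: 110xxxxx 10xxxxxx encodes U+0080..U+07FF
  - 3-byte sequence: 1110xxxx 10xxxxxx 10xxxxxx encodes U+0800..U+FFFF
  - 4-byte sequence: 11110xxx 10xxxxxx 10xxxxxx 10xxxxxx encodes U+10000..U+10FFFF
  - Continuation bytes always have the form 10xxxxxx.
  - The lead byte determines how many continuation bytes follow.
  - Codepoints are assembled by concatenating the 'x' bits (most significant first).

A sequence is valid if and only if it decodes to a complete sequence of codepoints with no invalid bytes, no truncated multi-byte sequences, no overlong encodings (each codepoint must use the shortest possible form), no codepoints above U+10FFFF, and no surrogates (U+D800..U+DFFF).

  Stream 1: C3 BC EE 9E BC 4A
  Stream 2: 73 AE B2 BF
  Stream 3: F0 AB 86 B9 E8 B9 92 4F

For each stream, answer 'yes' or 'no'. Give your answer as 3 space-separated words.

Answer: yes no yes

Derivation:
Stream 1: decodes cleanly. VALID
Stream 2: error at byte offset 1. INVALID
Stream 3: decodes cleanly. VALID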